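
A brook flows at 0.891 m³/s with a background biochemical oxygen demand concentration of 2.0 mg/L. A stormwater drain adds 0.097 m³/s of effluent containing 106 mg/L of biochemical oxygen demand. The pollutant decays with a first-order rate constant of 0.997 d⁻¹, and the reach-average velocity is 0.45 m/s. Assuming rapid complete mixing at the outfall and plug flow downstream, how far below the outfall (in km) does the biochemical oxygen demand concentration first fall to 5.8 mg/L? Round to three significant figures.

Mixed concentration C = ΣQC/ΣQ = (0.8910·2.000 + 0.09700·106.0) / 0.9880 = 12.06/0.9880 = 12.21 mg/L.
Set 12.21·exp(−k·t) = 5.8 → t = ln(12.21/5.8)/k = 64510 s = 17.92 h.
Distance = v·t = 0.45·64510 = 29030 m = 29.03 km.

29.0 km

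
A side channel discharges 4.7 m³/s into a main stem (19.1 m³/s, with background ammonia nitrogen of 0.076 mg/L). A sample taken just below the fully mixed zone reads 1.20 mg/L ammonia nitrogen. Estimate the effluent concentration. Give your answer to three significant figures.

5.77 mg/L

Mass balance: 19.10·0.07600 + 4.700·Cₑ = 23.80·1.200
→ Cₑ = (23.80·1.200 − 19.10·0.07600) / 4.700 = 5.768 mg/L.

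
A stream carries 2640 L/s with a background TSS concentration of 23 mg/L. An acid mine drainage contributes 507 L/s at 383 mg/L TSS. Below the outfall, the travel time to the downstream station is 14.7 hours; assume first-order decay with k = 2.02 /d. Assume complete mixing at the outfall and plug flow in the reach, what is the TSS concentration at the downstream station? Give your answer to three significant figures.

23.5 mg/L

Mass balance: C = (2640·23.00 + 507.0·383.0) / 3147 = 254900/3147 = 81.00 mg/L.
Applying C = C₀e^(−kt): 81.00 × 0.2902 = 23.50 mg/L.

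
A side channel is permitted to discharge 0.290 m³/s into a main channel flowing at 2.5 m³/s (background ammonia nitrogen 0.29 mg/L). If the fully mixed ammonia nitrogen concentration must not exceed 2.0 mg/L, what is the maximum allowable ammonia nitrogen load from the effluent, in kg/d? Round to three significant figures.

Mass balance at the limit: 2.500·0.2900 + 0.2900·Cₑ = 2.790·2.0 → Cₑ = 16.74 mg/L.
Load = 0.2900 m³/s × 16.74 g/m³ × 86 400 s/d = 419.5 kg/d.

419 kg/d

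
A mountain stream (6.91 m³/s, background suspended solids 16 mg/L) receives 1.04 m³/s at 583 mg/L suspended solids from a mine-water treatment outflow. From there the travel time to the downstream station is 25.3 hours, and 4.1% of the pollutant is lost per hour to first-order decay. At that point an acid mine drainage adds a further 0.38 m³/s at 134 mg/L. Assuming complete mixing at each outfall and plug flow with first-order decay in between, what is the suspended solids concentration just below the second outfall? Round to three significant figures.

After mixing, C = (6.910·16.00 + 1.040·583.0) / 7.950 = 716.9/7.950 = 90.17 mg/L; combined flow 7.950 m³/s.
4.1%/h lost → k = −ln(1 − 0.041) = 0.04186 h⁻¹.
Decay over the reach: 90.17·exp(−kt) = 90.17·0.3467 = 31.27 mg/L.
At the second outfall, C = (7.950·31.27 + 0.3800·134.0) / (7.950 + 0.3800) = 35.95 mg/L.

36.0 mg/L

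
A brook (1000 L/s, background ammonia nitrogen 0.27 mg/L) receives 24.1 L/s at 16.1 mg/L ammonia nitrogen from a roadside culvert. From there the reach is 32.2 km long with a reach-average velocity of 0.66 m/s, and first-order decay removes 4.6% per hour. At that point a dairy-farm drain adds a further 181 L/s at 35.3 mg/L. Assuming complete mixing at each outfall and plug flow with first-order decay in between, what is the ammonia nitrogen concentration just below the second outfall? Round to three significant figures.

Mass balance: C = (1000·0.2700 + 24.10·16.10) / 1024 = 658.0/1024 = 0.6425 mg/L; combined flow 1024 L/s.
Travel time t = 32.2·1000 / 0.66 = 48790 s = 13.55 h.
4.6%/h lost → k = −ln(1 − 0.046) = 0.04709 h⁻¹.
First-order decay: C = 0.6425·exp(−k·t) = 0.6425·0.5282 = 0.3394 mg/L.
At the second outfall, C = (1024·0.3394 + 181.0·35.30) / (1024 + 181.0) = 5.590 mg/L.

5.59 mg/L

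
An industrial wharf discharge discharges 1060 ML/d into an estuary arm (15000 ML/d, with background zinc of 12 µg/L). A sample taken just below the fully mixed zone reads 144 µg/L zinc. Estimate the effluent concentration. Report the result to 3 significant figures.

Mass balance: 15000·12.00 + 1060·Cₑ = 16060·144.0
→ Cₑ = (16060·144.0 − 15000·12.00) / 1060 = 2012 µg/L.

2010 µg/L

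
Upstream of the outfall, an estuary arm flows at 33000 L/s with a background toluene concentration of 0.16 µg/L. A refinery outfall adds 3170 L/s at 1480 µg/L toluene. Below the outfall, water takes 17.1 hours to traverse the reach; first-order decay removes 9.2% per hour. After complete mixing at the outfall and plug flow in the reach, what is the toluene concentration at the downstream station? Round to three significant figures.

24.9 µg/L

Mixed concentration C = ΣQC/ΣQ = (33000·0.1600 + 3170·1480) / 36170 = 4697000/36170 = 129.9 µg/L.
9.2%/h lost → k = −ln(1 − 0.092) = 0.09651 h⁻¹.
Applying C = C₀e^(−kt): 129.9 × 0.1920 = 24.93 µg/L.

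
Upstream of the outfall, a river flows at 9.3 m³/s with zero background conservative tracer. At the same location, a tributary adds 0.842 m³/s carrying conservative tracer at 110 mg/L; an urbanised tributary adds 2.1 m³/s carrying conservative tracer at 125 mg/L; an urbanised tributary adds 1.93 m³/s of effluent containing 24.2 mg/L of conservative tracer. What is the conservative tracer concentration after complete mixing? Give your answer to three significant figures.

28.4 mg/L

Mass balance: C = (9.300·0 + 0.8420·110.0 + 2.100·125.0 + 1.930·24.20) / 14.17 = 401.8/14.17 = 28.35 mg/L.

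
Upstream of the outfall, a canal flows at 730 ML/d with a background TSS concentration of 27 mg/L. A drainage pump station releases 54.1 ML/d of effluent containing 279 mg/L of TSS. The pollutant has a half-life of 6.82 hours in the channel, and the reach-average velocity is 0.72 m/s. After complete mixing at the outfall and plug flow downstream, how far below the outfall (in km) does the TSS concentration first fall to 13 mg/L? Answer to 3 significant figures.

31.3 km

Conservation of mass: C = (730.0·27.00 + 54.10·279.0) / 784.1 = 34800/784.1 = 44.39 mg/L.
Half-life 6.82 h → k = ln 2 / 6.82 = 0.1016 h⁻¹ = 2.439 d⁻¹.
Set 44.39·exp(−k·t) = 13 → t = ln(44.39/13)/k = 43500 s = 12.08 h.
Distance = v·t = 0.72·43500 = 31320 m = 31.32 km.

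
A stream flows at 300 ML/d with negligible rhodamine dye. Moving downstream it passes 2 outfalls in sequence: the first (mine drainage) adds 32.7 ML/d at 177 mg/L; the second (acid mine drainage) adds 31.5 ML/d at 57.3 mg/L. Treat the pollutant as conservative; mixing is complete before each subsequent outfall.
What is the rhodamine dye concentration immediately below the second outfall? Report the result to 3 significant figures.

20.8 mg/L

After outfall 1: Q = 300.0 + 32.70 = 332.7 ML/d; C = (300.0·0 + 32.70·177.0)/332.7 = 17.40 mg/L.
After outfall 2: Q = 332.7 + 31.50 = 364.2 ML/d; C = (332.7·17.40 + 31.50·57.30)/364.2 = 20.85 mg/L.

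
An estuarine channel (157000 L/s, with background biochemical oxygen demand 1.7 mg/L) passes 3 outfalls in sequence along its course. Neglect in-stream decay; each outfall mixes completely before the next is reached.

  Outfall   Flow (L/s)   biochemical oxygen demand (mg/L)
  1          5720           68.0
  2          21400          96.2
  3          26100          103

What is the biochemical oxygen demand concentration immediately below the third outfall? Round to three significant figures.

Below outfall 1: Q → 162700 L/s, C = (157000·1.700 + 5720·68.00)/162700 = 4.031 mg/L.
Below outfall 2: Q → 184100 L/s, C = (162700·4.031 + 21400·96.20)/184100 = 14.74 mg/L.
Below outfall 3: Q → 210200 L/s, C = (184100·14.74 + 26100·103.0)/210200 = 25.70 mg/L.

25.7 mg/L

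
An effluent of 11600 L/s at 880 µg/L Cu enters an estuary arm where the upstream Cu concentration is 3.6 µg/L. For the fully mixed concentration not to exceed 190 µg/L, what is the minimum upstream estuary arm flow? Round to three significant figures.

42900 L/s

Set C_mix = 190: (Q·3.600 + 11600·880.0) / (Q + 11600) = 190
→ Q = 11600·(880.0 − 190)/(190 − 3.600) = 42940 L/s.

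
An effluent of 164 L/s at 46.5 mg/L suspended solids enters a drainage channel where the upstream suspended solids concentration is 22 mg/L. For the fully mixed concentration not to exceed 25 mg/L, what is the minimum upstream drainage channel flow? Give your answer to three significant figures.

1180 L/s

Set C_mix = 25: (Q·22.00 + 164.0·46.50) / (Q + 164.0) = 25
→ Q = 164.0·(46.50 − 25)/(25 − 22.00) = 1175 L/s.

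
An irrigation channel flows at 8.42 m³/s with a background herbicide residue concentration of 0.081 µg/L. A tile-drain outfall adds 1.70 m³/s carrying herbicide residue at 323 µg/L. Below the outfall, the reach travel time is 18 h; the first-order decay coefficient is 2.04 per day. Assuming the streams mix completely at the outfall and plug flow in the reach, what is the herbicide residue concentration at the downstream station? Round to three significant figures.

11.8 µg/L

Mixed concentration C = ΣQC/ΣQ = (8.420·0.08100 + 1.700·323.0) / 10.12 = 549.8/10.12 = 54.33 µg/L.
Decay over the reach: 54.33·exp(−kt) = 54.33·0.2165 = 11.76 µg/L.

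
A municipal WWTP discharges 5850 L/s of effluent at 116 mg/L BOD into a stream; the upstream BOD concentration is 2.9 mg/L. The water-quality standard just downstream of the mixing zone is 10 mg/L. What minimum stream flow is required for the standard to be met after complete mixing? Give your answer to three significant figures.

87300 L/s

Set C_mix = 10: (Q·2.900 + 5850·116.0) / (Q + 5850) = 10
→ Q = 5850·(116.0 − 10)/(10 − 2.900) = 87340 L/s.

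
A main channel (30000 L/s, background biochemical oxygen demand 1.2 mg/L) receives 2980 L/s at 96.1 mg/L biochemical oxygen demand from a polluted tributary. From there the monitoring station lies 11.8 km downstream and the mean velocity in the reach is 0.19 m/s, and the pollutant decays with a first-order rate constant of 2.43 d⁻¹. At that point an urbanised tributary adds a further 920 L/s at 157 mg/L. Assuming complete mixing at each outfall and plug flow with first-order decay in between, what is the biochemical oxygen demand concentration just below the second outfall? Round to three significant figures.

5.92 mg/L

Mixed concentration C = ΣQC/ΣQ = (30000·1.200 + 2980·96.10) / 32980 = 322400/32980 = 9.775 mg/L; combined flow 32980 L/s.
Travel time t = 11.8·1000 / 0.19 = 62110 s = 17.25 h.
Decay over the reach: 9.775·exp(−kt) = 9.775·0.1743 = 1.704 mg/L.
At the second outfall, C = (32980·1.704 + 920.0·157.0) / (32980 + 920.0) = 5.919 mg/L.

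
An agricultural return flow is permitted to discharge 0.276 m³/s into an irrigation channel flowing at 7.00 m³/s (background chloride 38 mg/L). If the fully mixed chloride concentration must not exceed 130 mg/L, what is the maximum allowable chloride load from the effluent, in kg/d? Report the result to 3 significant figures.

58700 kg/d

Mass balance at the limit: 7.000·38.00 + 0.2760·Cₑ = 7.276·130 → Cₑ = 2463 mg/L.
Load = 0.2760 m³/s × 2463 g/m³ × 86 400 s/d = 58740 kg/d.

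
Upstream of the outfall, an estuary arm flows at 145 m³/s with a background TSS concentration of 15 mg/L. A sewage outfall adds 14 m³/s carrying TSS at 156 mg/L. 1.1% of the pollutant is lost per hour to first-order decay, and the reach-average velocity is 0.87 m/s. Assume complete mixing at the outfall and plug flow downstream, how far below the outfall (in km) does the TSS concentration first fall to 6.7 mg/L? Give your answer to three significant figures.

Mixed concentration C = ΣQC/ΣQ = (145.0·15.00 + 14.00·156.0) / 159.0 = 4359/159.0 = 27.42 mg/L.
1.1%/h lost → k = −ln(1 − 0.011) = 0.01106 h⁻¹.
Set 27.42·exp(−k·t) = 6.7 → t = ln(27.42/6.7)/k = 458600 s = 127.4 h.
Distance = v·t = 0.87·458600 = 399000 m = 399.0 km.

399 km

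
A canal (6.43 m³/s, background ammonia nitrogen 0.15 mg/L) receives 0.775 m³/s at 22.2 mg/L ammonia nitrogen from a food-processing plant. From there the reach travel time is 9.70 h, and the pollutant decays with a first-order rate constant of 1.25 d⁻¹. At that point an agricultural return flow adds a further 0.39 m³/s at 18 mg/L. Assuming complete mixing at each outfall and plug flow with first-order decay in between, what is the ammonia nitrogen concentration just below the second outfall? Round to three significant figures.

Mixed concentration C = ΣQC/ΣQ = (6.430·0.1500 + 0.7750·22.20) / 7.205 = 18.17/7.205 = 2.522 mg/L; combined flow 7.205 m³/s.
First-order decay: C = 2.522·exp(−k·t) = 2.522·0.6034 = 1.522 mg/L.
At the second outfall, C = (7.205·1.522 + 0.3900·18.00) / (7.205 + 0.3900) = 2.368 mg/L.

2.37 mg/L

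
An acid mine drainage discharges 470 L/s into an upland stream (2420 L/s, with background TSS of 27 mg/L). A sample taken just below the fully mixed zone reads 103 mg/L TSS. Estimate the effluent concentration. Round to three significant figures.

494 mg/L

Mass balance: 2420·27.00 + 470.0·Cₑ = 2890·103.0
→ Cₑ = (2890·103.0 − 2420·27.00) / 470.0 = 494.3 mg/L.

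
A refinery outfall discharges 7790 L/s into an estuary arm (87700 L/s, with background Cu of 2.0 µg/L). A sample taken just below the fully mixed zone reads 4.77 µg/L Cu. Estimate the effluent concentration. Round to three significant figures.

Mass balance: 87700·2.000 + 7790·Cₑ = 95490·4.770
→ Cₑ = (95490·4.770 − 87700·2.000) / 7790 = 35.95 µg/L.

36.0 µg/L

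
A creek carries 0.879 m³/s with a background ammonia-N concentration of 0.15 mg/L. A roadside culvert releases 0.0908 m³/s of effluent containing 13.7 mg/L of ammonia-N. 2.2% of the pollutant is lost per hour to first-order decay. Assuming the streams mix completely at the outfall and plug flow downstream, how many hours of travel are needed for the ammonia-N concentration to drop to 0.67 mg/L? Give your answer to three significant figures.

33.7 h

Flow-weighted average: C = (0.8790·0.1500 + 0.09080·13.70) / 0.9698 = 1.376/0.9698 = 1.419 mg/L.
2.2%/h lost → k = −ln(1 − 0.022) = 0.02225 h⁻¹.
1.419·exp(−k·t) = 0.67 → t = ln(1.419/0.67)/k = 121400 s = 33.72 h.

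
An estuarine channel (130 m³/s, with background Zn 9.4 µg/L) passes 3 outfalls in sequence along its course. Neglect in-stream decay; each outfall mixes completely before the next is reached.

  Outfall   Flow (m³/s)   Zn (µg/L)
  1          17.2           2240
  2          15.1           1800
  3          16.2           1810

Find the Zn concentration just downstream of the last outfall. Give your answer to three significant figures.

539 µg/L

Outfall 1: combined Q = 147.2 m³/s; C = (130.0·9.400 + 17.20·2240)/147.2 = 270.0 µg/L.
Outfall 2: combined Q = 162.3 m³/s; C = (147.2·270.0 + 15.10·1800)/162.3 = 412.4 µg/L.
Outfall 3: combined Q = 178.5 m³/s; C = (162.3·412.4 + 16.20·1810)/178.5 = 539.2 µg/L.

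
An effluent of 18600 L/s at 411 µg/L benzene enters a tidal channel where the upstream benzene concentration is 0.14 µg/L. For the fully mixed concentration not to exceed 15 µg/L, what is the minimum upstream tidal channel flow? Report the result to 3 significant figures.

Set C_mix = 15: (Q·0.1400 + 18600·411.0) / (Q + 18600) = 15
→ Q = 18600·(411.0 − 15)/(15 − 0.1400) = 495700 L/s.

496000 L/s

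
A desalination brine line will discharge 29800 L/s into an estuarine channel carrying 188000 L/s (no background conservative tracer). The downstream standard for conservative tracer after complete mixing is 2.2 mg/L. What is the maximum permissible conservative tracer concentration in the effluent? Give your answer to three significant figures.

At the limit, (Qr·Cr + Qe·Cₑ)/(Qr + Qe) = 2.2:
Cₑ = (217800·2.2 − 188000·0) / 29800 = 16.08 mg/L.

16.1 mg/L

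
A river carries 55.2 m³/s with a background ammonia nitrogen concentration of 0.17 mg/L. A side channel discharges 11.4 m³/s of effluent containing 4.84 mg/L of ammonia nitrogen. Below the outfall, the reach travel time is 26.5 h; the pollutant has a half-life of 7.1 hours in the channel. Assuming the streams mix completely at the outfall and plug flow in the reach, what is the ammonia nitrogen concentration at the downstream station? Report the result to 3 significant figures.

0.0729 mg/L

Mixed concentration C = ΣQC/ΣQ = (55.20·0.1700 + 11.40·4.840) / 66.60 = 64.56/66.60 = 0.9694 mg/L.
Half-life 7.1 h → k = ln 2 / 7.1 = 0.09763 h⁻¹ = 2.343 d⁻¹.
First-order decay: C = 0.9694·exp(−k·t) = 0.9694·0.07524 = 0.07293 mg/L.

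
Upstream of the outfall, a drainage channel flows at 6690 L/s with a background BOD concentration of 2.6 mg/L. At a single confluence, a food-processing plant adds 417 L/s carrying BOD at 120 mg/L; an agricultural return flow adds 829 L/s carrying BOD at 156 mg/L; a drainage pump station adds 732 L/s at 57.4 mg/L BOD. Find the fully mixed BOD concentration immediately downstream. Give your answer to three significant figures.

Flow-weighted average: C = (6690·2.600 + 417.0·120.0 + 829.0·156.0 + 732.0·57.40) / 8668 = 238800/8668 = 27.55 mg/L.

27.5 mg/L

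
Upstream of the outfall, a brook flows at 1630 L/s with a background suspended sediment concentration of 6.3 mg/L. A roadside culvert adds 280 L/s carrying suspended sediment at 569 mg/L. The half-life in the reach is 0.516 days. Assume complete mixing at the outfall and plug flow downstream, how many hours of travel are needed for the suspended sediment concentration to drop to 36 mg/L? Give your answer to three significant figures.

After mixing, C = (1630·6.300 + 280.0·569.0) / 1910 = 169600/1910 = 88.79 mg/L.
Half-life 0.516 d → k = ln 2 / 0.516 = 1.343 d⁻¹.
88.79·exp(−k·t) = 36 → t = ln(88.79/36)/k = 58060 s = 16.13 h.

16.1 h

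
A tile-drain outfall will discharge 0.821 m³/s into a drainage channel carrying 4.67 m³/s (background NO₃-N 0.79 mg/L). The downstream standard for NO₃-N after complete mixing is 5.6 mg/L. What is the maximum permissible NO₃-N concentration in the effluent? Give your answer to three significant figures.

33.0 mg/L

At the limit, (Qr·Cr + Qe·Cₑ)/(Qr + Qe) = 5.6:
Cₑ = (5.491·5.6 − 4.670·0.7900) / 0.8210 = 32.96 mg/L.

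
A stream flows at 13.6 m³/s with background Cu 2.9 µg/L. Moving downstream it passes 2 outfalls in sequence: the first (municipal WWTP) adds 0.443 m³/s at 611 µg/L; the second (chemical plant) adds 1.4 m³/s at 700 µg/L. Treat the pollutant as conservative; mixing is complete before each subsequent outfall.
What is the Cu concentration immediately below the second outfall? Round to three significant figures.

83.5 µg/L

Below outfall 1: Q → 14.04 m³/s, C = (13.60·2.900 + 0.4430·611.0)/14.04 = 22.08 µg/L.
Below outfall 2: Q → 15.44 m³/s, C = (14.04·22.08 + 1.400·700.0)/15.44 = 83.54 µg/L.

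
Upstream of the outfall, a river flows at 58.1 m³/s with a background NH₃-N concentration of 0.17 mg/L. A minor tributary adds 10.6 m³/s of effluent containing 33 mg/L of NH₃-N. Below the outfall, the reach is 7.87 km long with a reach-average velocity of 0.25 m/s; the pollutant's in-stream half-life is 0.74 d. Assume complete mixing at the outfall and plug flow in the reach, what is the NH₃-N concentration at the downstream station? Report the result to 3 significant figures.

Mixed concentration C = ΣQC/ΣQ = (58.10·0.1700 + 10.60·33.00) / 68.70 = 359.7/68.70 = 5.235 mg/L.
Travel time t = 7.87·1000 / 0.25 = 31480 s = 8.744 h.
Half-life 0.74 d → k = ln 2 / 0.74 = 0.9367 d⁻¹.
First-order decay: C = 5.235·exp(−k·t) = 5.235·0.7109 = 3.722 mg/L.

3.72 mg/L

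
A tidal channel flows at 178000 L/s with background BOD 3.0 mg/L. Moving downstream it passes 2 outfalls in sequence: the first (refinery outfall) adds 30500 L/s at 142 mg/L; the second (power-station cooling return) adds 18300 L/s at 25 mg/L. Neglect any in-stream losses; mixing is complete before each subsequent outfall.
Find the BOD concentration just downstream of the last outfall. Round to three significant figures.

23.5 mg/L

Outfall 1: combined Q = 208500 L/s; C = (178000·3.000 + 30500·142.0)/208500 = 23.33 mg/L.
Outfall 2: combined Q = 226800 L/s; C = (208500·23.33 + 18300·25.00)/226800 = 23.47 mg/L.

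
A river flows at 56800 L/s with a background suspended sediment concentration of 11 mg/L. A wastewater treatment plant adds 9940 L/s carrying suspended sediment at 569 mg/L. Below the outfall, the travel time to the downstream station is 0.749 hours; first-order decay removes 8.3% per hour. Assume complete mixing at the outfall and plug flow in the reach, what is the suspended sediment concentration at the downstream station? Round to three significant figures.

Flow-weighted average: C = (56800·11.00 + 9940·569.0) / 66740 = 6281000/66740 = 94.11 mg/L.
8.3%/h lost → k = −ln(1 − 0.083) = 0.08665 h⁻¹.
Applying C = C₀e^(−kt): 94.11 × 0.9372 = 88.19 mg/L.

88.2 mg/L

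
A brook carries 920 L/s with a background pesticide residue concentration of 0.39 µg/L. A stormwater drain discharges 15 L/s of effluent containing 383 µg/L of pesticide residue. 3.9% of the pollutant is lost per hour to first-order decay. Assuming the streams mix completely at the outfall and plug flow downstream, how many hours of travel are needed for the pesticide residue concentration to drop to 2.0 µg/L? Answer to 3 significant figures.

29.7 h

Mixed concentration C = ΣQC/ΣQ = (920.0·0.3900 + 15.00·383.0) / 935.0 = 6104/935.0 = 6.528 µg/L.
3.9%/h lost → k = −ln(1 − 0.039) = 0.03978 h⁻¹.
6.528·exp(−k·t) = 2.0 → t = ln(6.528/2.0)/k = 107100 s = 29.74 h.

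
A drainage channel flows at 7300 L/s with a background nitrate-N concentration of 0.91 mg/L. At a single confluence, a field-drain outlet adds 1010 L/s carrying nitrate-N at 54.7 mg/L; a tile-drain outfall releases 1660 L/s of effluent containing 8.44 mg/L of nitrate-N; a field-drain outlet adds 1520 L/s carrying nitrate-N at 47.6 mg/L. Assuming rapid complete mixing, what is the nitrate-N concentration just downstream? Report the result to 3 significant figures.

Mass balance: C = (7300·0.9100 + 1010·54.70 + 1660·8.440 + 1520·47.60) / 11490 = 148300/11490 = 12.90 mg/L.

12.9 mg/L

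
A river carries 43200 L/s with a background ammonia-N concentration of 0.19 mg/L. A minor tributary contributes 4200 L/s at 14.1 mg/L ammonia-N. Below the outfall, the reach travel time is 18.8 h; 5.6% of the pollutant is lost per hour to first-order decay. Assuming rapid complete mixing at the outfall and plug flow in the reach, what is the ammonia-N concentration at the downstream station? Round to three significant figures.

0.481 mg/L

After mixing, C = (43200·0.1900 + 4200·14.10) / 47400 = 67430/47400 = 1.423 mg/L.
5.6%/h lost → k = −ln(1 − 0.056) = 0.05763 h⁻¹.
First-order decay: C = 1.423·exp(−k·t) = 1.423·0.3384 = 0.4814 mg/L.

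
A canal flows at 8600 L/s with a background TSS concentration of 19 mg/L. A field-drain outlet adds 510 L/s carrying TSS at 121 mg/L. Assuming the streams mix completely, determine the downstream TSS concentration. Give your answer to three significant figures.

24.7 mg/L

Mass balance: C = (8600·19.00 + 510.0·121.0) / 9110 = 225100/9110 = 24.71 mg/L.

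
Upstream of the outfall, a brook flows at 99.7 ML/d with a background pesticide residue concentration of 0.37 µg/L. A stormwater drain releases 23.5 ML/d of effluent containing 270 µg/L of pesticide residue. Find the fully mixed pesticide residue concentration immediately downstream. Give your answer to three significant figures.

Mass balance: C = (99.70·0.3700 + 23.50·270.0) / 123.2 = 6382/123.2 = 51.80 µg/L.

51.8 µg/L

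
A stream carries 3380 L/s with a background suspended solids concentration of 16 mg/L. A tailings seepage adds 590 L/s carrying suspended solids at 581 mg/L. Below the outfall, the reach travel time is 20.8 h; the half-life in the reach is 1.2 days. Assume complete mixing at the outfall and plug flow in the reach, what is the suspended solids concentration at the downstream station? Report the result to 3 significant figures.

60.6 mg/L

After mixing, C = (3380·16.00 + 590.0·581.0) / 3970 = 396900/3970 = 99.97 mg/L.
Half-life 1.2 d → k = ln 2 / 1.2 = 0.5776 d⁻¹.
Decay over the reach: 99.97·exp(−kt) = 99.97·0.6062 = 60.60 mg/L.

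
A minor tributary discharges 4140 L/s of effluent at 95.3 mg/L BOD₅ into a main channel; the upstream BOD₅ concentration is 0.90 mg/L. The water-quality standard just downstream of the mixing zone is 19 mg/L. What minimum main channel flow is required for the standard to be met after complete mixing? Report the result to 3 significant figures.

17500 L/s

Set C_mix = 19: (Q·0.9000 + 4140·95.30) / (Q + 4140) = 19
→ Q = 4140·(95.30 − 19)/(19 − 0.9000) = 17450 L/s.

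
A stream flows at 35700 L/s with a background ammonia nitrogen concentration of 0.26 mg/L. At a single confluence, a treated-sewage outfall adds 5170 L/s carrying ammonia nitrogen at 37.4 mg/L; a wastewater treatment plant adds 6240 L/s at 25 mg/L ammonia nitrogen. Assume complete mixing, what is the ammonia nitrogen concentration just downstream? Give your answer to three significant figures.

Conservation of mass: C = (35700·0.2600 + 5170·37.40 + 6240·25.00) / 47110 = 358600/47110 = 7.613 mg/L.

7.61 mg/L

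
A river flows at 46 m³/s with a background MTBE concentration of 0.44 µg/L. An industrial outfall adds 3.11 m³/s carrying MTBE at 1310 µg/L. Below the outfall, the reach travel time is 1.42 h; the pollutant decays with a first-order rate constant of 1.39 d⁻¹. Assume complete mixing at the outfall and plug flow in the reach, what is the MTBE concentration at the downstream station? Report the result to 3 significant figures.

76.8 µg/L

Mixed concentration C = ΣQC/ΣQ = (46.00·0.4400 + 3.110·1310) / 49.11 = 4094/49.11 = 83.37 µg/L.
Applying C = C₀e^(−kt): 83.37 × 0.9210 = 76.79 µg/L.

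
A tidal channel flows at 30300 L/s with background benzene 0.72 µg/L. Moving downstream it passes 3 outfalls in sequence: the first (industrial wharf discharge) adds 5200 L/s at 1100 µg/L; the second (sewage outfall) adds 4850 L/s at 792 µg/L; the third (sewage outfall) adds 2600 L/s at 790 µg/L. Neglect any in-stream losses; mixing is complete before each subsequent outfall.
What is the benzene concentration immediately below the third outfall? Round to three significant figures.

271 µg/L

Below outfall 1: Q → 35500 L/s, C = (30300·0.7200 + 5200·1100)/35500 = 161.7 µg/L.
Below outfall 2: Q → 40350 L/s, C = (35500·161.7 + 4850·792.0)/40350 = 237.5 µg/L.
Below outfall 3: Q → 42950 L/s, C = (40350·237.5 + 2600·790.0)/42950 = 270.9 µg/L.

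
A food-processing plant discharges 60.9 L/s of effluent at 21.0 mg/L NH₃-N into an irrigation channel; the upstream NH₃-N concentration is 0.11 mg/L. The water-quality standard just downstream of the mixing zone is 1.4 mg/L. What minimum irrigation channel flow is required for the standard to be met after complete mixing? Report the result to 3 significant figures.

925 L/s

Set C_mix = 1.4: (Q·0.1100 + 60.90·21.00) / (Q + 60.90) = 1.4
→ Q = 60.90·(21.00 − 1.4)/(1.4 − 0.1100) = 925.3 L/s.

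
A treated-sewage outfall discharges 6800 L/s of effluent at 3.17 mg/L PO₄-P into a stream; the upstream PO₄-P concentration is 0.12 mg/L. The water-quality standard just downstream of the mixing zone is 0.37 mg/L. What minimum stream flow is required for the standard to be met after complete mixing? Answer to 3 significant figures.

76200 L/s

Set C_mix = 0.37: (Q·0.1200 + 6800·3.170) / (Q + 6800) = 0.37
→ Q = 6800·(3.170 − 0.37)/(0.37 − 0.1200) = 76160 L/s.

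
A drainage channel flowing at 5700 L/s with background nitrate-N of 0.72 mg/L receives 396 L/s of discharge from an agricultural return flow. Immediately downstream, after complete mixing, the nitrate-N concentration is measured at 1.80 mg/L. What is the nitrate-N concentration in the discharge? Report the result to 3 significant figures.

17.3 mg/L

Mass balance: 5700·0.7200 + 396.0·Cₑ = 6096·1.800
→ Cₑ = (6096·1.800 − 5700·0.7200) / 396.0 = 17.35 mg/L.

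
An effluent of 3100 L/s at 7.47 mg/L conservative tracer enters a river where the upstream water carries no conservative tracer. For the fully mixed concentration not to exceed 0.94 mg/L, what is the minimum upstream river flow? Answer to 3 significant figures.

21500 L/s

Set C_mix = 0.94: (Q·0 + 3100·7.470) / (Q + 3100) = 0.94
→ Q = 3100·(7.470 − 0.94)/(0.94 − 0) = 21540 L/s.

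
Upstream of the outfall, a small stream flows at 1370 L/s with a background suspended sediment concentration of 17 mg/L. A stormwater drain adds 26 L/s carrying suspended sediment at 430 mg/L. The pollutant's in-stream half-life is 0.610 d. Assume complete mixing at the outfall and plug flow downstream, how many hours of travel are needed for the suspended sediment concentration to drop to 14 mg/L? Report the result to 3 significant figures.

Mass balance: C = (1370·17.00 + 26.00·430.0) / 1396 = 34470/1396 = 24.69 mg/L.
Half-life 0.610 d → k = ln 2 / 0.610 = 1.136 d⁻¹.
24.69·exp(−k·t) = 14 → t = ln(24.69/14)/k = 43140 s = 11.98 h.

12.0 h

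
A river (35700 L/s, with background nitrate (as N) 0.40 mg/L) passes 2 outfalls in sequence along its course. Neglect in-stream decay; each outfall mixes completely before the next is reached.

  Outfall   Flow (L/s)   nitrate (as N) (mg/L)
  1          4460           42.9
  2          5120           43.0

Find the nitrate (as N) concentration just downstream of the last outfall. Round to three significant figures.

9.40 mg/L

Below outfall 1: Q → 40160 L/s, C = (35700·0.4000 + 4460·42.90)/40160 = 5.120 mg/L.
Below outfall 2: Q → 45280 L/s, C = (40160·5.120 + 5120·43.00)/45280 = 9.403 mg/L.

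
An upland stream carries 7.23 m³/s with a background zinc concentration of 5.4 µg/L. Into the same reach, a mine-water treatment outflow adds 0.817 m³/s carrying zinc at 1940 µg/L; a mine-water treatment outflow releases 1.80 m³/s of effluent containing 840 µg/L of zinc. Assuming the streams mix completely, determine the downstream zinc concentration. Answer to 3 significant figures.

After mixing, C = (7.230·5.400 + 0.8170·1940 + 1.800·840.0) / 9.847 = 3136/9.847 = 318.5 µg/L.

318 µg/L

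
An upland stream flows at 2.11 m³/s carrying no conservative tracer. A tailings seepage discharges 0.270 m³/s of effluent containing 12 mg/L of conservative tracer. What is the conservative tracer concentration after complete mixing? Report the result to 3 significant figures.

1.36 mg/L

Conservation of mass: C = (2.110·0 + 0.2700·12.00) / 2.380 = 3.240/2.380 = 1.361 mg/L.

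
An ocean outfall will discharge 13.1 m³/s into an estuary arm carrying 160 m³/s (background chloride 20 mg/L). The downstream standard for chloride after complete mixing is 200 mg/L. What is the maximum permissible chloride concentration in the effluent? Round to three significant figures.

At the limit, (Qr·Cr + Qe·Cₑ)/(Qr + Qe) = 200:
Cₑ = (173.1·200 − 160.0·20.00) / 13.10 = 2398 mg/L.

2400 mg/L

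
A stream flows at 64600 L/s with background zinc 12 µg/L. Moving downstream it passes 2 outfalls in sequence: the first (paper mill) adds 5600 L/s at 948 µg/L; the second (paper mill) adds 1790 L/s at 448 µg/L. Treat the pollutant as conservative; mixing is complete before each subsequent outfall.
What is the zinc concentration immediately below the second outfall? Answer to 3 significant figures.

95.7 µg/L

Outfall 1: combined Q = 70200 L/s; C = (64600·12.00 + 5600·948.0)/70200 = 86.67 µg/L.
Outfall 2: combined Q = 71990 L/s; C = (70200·86.67 + 1790·448.0)/71990 = 95.65 µg/L.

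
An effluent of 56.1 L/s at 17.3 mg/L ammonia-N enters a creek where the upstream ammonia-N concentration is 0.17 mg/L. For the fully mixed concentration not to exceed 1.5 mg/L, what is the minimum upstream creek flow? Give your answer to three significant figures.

666 L/s

Set C_mix = 1.5: (Q·0.1700 + 56.10·17.30) / (Q + 56.10) = 1.5
→ Q = 56.10·(17.30 − 1.5)/(1.5 − 0.1700) = 666.5 L/s.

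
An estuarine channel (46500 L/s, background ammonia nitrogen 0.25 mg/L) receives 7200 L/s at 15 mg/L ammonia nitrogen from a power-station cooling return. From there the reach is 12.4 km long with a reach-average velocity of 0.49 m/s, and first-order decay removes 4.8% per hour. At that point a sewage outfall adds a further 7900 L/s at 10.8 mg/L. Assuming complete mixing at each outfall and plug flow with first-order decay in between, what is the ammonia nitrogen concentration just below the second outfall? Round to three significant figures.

2.76 mg/L

Flow-weighted average: C = (46500·0.2500 + 7200·15.00) / 53700 = 119600/53700 = 2.228 mg/L; combined flow 53700 L/s.
Travel time t = 12.4·1000 / 0.49 = 25310 s = 7.029 h.
4.8%/h lost → k = −ln(1 − 0.048) = 0.04919 h⁻¹.
After decay, C = 2.228 × e^(−kt) = 2.228 × 0.7077 = 1.576 mg/L.
Second outfall: C = (53700·1.576 + 7900·10.80)/61600 = 2.759 mg/L.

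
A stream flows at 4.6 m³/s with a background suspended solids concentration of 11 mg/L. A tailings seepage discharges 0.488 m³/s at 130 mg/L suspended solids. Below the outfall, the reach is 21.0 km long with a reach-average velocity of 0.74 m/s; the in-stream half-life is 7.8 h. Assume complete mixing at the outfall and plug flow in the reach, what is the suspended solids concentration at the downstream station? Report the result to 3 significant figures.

11.1 mg/L

Conservation of mass: C = (4.600·11.00 + 0.4880·130.0) / 5.088 = 114.0/5.088 = 22.41 mg/L.
Travel time t = 21.0·1000 / 0.74 = 28380 s = 7.883 h.
Half-life 7.8 h → k = ln 2 / 7.8 = 0.08887 h⁻¹ = 2.133 d⁻¹.
Applying C = C₀e^(−kt): 22.41 × 0.4963 = 11.12 mg/L.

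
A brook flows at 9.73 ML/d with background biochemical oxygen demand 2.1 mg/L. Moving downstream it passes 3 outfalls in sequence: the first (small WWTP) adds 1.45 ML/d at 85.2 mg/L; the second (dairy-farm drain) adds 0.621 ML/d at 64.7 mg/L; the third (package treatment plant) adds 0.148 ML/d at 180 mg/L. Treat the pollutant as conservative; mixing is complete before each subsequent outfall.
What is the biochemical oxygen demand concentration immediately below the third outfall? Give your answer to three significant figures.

17.6 mg/L

After outfall 1: Q = 9.730 + 1.450 = 11.18 ML/d; C = (9.730·2.100 + 1.450·85.20)/11.18 = 12.88 mg/L.
After outfall 2: Q = 11.18 + 0.6210 = 11.80 ML/d; C = (11.18·12.88 + 0.6210·64.70)/11.80 = 15.60 mg/L.
After outfall 3: Q = 11.80 + 0.1480 = 11.95 ML/d; C = (11.80·15.60 + 0.1480·180.0)/11.95 = 17.64 mg/L.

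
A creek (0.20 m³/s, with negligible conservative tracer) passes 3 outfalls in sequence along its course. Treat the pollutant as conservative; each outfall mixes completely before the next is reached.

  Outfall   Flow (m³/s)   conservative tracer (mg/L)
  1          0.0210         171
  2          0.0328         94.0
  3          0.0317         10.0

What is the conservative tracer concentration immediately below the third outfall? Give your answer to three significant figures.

After outfall 1: Q = 0.2000 + 0.02100 = 0.2210 m³/s; C = (0.2000·0 + 0.02100·171.0)/0.2210 = 16.25 mg/L.
After outfall 2: Q = 0.2210 + 0.03280 = 0.2538 m³/s; C = (0.2210·16.25 + 0.03280·94.00)/0.2538 = 26.30 mg/L.
After outfall 3: Q = 0.2538 + 0.03170 = 0.2855 m³/s; C = (0.2538·26.30 + 0.03170·10.00)/0.2855 = 24.49 mg/L.

24.5 mg/L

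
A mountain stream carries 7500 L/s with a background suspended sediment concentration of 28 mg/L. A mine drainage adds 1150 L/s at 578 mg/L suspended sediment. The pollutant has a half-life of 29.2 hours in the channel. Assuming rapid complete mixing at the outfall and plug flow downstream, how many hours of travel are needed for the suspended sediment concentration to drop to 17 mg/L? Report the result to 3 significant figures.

After mixing, C = (7500·28.00 + 1150·578.0) / 8650 = 874700/8650 = 101.1 mg/L.
Half-life 29.2 h → k = ln 2 / 29.2 = 0.02374 h⁻¹ = 0.5697 d⁻¹.
101.1·exp(−k·t) = 17 → t = ln(101.1/17)/k = 270400 s = 75.12 h.

75.1 h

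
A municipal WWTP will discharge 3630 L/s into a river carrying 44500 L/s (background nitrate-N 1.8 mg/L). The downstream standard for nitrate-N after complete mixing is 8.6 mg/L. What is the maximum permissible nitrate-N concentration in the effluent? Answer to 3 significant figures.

92.0 mg/L

At the limit, (Qr·Cr + Qe·Cₑ)/(Qr + Qe) = 8.6:
Cₑ = (48130·8.6 − 44500·1.800) / 3630 = 91.96 mg/L.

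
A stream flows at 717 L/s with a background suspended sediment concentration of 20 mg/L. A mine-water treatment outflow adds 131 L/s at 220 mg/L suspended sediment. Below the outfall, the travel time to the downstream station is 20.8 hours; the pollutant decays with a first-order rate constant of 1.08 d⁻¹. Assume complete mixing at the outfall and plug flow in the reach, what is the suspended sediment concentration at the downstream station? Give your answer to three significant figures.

Conservation of mass: C = (717.0·20.00 + 131.0·220.0) / 848.0 = 43160/848.0 = 50.90 mg/L.
Decay over the reach: 50.90·exp(−kt) = 50.90·0.3922 = 19.96 mg/L.

20.0 mg/L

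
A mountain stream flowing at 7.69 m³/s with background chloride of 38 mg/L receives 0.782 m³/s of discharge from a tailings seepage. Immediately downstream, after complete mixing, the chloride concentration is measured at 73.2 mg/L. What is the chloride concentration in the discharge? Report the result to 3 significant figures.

419 mg/L

Mass balance: 7.690·38.00 + 0.7820·Cₑ = 8.472·73.20
→ Cₑ = (8.472·73.20 − 7.690·38.00) / 0.7820 = 419.3 mg/L.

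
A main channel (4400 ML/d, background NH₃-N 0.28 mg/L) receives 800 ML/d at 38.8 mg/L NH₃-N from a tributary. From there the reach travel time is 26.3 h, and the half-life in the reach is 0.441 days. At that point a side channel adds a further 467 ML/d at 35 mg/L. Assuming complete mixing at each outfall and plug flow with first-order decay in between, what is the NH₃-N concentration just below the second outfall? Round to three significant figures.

3.90 mg/L

Mixed concentration C = ΣQC/ΣQ = (4400·0.2800 + 800.0·38.80) / 5200 = 32270/5200 = 6.206 mg/L; combined flow 5200 ML/d.
Half-life 0.441 d → k = ln 2 / 0.441 = 1.572 d⁻¹.
After decay, C = 6.206 × e^(−kt) = 6.206 × 0.1786 = 1.109 mg/L.
Second outfall: C = (5200·1.109 + 467.0·35.00)/5667 = 3.902 mg/L.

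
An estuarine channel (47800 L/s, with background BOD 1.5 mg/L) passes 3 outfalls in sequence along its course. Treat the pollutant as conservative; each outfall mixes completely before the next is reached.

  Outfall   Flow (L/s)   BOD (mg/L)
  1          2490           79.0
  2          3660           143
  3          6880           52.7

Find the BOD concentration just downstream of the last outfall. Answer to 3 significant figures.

After outfall 1: Q = 47800 + 2490 = 50290 L/s; C = (47800·1.500 + 2490·79.00)/50290 = 5.337 mg/L.
After outfall 2: Q = 50290 + 3660 = 53950 L/s; C = (50290·5.337 + 3660·143.0)/53950 = 14.68 mg/L.
After outfall 3: Q = 53950 + 6880 = 60830 L/s; C = (53950·14.68 + 6880·52.70)/60830 = 18.98 mg/L.

19.0 mg/L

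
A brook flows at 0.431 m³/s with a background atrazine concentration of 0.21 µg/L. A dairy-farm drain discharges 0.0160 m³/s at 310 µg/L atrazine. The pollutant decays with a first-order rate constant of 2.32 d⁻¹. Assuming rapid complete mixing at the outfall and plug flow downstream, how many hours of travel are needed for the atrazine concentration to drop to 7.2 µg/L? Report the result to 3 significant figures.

4.66 h

Conservation of mass: C = (0.4310·0.2100 + 0.01600·310.0) / 0.4470 = 5.051/0.4470 = 11.30 µg/L.
11.30·exp(−k·t) = 7.2 → t = ln(11.30/7.2)/k = 16780 s = 4.661 h.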